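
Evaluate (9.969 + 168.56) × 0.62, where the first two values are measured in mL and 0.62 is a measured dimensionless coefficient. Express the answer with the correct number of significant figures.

1.1 × 10^2 mL

9.969 mL + 168.56 mL = 178.529 mL; the sum is limited to 2 decimal places (5 s.f.).
Carrying full precision, 178.529 × 0.62 = 110.68798 mL; 0.62 has 2 s.f., so the result keeps min(5, 2) = 2 s.f.
Rounded to 2 significant figures: 1.1 × 10^2 mL.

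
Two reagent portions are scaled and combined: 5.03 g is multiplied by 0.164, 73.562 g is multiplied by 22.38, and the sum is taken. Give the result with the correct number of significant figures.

1647 g

5.03 × 0.164 = 0.82492 → 0.825 g (3 s.f., last digit at the 10^-3 place).
73.562 × 22.38 = 1646.31756 → 1646 g (4 s.f., last digit at the 10^0 place).
Sum: 1647.14248 g; keep the coarser place, 10^0.
Result: 1647 g.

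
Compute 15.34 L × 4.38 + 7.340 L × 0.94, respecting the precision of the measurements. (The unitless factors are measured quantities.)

74.1 L

15.34 × 4.38 = 67.1892 → 67.2 L (3 s.f., last digit at the 10^-1 place).
7.340 × 0.94 = 6.8996 → 6.9 L (2 s.f., last digit at the 10^-1 place).
Sum: 74.0888 L; keep the coarser place, 10^-1.
Result: 74.1 L.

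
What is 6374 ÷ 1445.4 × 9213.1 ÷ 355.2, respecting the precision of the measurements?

114.4

6374 ÷ 1445.4 × 9213.1 ÷ 355.2 = 114.381776312…
Multiplication/division keeps the fewest significant figures: 6374 → 4 s.f., 1445.4 → 5 s.f., 9213.1 → 5 s.f., 355.2 → 4 s.f.; limit is 4.
Rounded to 4 significant figures: 114.4.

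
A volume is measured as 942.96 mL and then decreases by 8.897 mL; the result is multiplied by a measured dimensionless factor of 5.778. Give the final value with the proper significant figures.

5397 mL

942.96 mL − 8.897 mL = 934.063 mL; the difference is limited to 2 decimal places (5 s.f.).
Carrying full precision, 934.063 × 5.778 = 5397.016014 mL; 5.778 has 4 s.f., so the result keeps min(5, 4) = 4 s.f.
Rounded to 4 significant figures: 5397 mL.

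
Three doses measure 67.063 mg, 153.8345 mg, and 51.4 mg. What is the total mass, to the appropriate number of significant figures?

272.3 mg

67.063 mg + 153.8345 mg + 51.4 mg = 272.2975 mg.
Addition/subtraction keeps the fewest decimal places: 67.063 → 3 decimal places, 153.8345 → 4 decimal places, 51.4 → 1 decimal place; limit is 1.
Rounded to 1 decimal place: 272.3 mg.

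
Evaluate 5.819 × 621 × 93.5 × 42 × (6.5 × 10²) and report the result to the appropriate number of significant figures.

9.2 × 10⁹

5.819 × 621 × 93.5 × 42 × (6.5 × 10²) = 9.22389212745 × 10^9
Multiplication/division keeps the fewest significant figures: 5.819 → 4 s.f., 621 → 3 s.f., 93.5 → 3 s.f., 42 → 2 s.f., 6.5 × 10² → 2 s.f.; limit is 2.
Rounded to 2 significant figures: 9.2 × 10⁹.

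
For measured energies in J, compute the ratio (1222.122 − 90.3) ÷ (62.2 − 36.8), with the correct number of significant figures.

1222.122 − 90.3 = 1131.822, limited to 1 d.p. → 5 s.f.; 62.2 − 36.8 = 25.4, limited to 1 d.p. → 3 s.f.
Carrying full precision, 1131.822 ÷ 25.4 = 44.5599212598…; keep min(5, 3) = 3 s.f.
Rounded to 3 significant figures: 44.6.

44.6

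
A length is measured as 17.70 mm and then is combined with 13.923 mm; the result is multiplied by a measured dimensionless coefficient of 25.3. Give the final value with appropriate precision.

17.70 mm + 13.923 mm = 31.623 mm; the sum is limited to 2 decimal places (4 s.f.).
Carrying full precision, 31.623 × 25.3 = 800.0619 mm; 25.3 has 3 s.f., so the result keeps min(4, 3) = 3 s.f.
Rounded to 3 significant figures: 800. mm.

800. mm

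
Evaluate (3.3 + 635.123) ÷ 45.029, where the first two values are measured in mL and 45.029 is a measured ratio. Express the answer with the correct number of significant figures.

14.18 mL

3.3 mL + 635.123 mL = 638.423 mL; the sum is limited to 1 decimal place (4 s.f.).
Carrying full precision, 638.423 ÷ 45.029 = 14.1780408181… mL; 45.029 has 5 s.f., so the result keeps min(4, 5) = 4 s.f.
Rounded to 4 significant figures: 14.18 mL.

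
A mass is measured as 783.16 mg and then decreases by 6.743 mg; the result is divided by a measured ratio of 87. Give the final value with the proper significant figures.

8.9 mg

783.16 mg − 6.743 mg = 776.417 mg; the difference is limited to 2 decimal places (5 s.f.).
Carrying full precision, 776.417 ÷ 87 = 8.92433333333… mg; 87 has 2 s.f., so the result keeps min(5, 2) = 2 s.f.
Rounded to 2 significant figures: 8.9 mg.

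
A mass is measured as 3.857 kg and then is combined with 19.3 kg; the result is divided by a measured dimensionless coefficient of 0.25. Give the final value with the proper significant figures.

93 kg

3.857 kg + 19.3 kg = 23.157 kg; the sum is limited to 1 decimal place (3 s.f.).
Carrying full precision, 23.157 ÷ 0.25 = 92.628 kg; 0.25 has 2 s.f., so the result keeps min(3, 2) = 2 s.f.
Rounded to 2 significant figures: 93 kg.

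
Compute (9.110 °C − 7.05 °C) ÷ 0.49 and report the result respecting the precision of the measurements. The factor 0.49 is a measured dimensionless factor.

4.2 °C

9.110 °C − 7.05 °C = 2.060 °C; the difference is limited to 2 decimal places (3 s.f.).
Carrying full precision, 2.060 ÷ 0.49 = 4.20408163265… °C; 0.49 has 2 s.f., so the result keeps min(3, 2) = 2 s.f.
Rounded to 2 significant figures: 4.2 °C.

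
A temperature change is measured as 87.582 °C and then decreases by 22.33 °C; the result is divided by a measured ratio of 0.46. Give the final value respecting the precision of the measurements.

87.582 °C − 22.33 °C = 65.252 °C; the difference is limited to 2 decimal places (4 s.f.).
Carrying full precision, 65.252 ÷ 0.46 = 141.852173913… °C; 0.46 has 2 s.f., so the result keeps min(4, 2) = 2 s.f.
Rounded to 2 significant figures: 1.4 × 10^2 °C.

1.4 × 10^2 °C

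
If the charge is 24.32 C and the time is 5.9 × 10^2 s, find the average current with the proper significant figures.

0.041 A

average current = 24.32 C ÷ 5.9 × 10^2 s = 0.0412203389831… A.
24.32 has 4 significant figures; 5.9 × 10^2 has 2.
Division/multiplication keeps the fewest: 2 significant figures.
Rounded: 0.041 A.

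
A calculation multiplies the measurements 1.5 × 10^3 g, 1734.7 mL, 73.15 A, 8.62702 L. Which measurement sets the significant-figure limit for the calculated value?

1.5 × 10^3 g

1.5 × 10^3 g → 2 s.f.; 1734.7 mL → 5 s.f.; 73.15 A → 4 s.f.; 8.62702 L → 6 s.f.
The fewest is 2 significant figures, from 1.5 × 10^3 g.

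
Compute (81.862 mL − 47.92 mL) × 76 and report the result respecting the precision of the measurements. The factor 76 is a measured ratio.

2.6 × 10³ mL

81.862 mL − 47.92 mL = 33.942 mL; the difference is limited to 2 decimal places (4 s.f.).
Carrying full precision, 33.942 × 76 = 2579.592 mL; 76 has 2 s.f., so the result keeps min(4, 2) = 2 s.f.
Rounded to 2 significant figures: 2.6 × 10³ mL.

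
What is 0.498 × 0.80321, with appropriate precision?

0.498 × 0.80321 = 0.39999858
Multiplication/division keeps the fewest significant figures: 0.498 → 3 s.f., 0.80321 → 5 s.f.; limit is 3.
Rounded to 3 significant figures: 0.400.

0.400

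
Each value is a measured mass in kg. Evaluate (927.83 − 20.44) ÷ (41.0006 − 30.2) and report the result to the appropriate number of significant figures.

84.0

927.83 − 20.44 = 907.39, limited to 2 d.p. → 5 s.f.; 41.0006 − 30.2 = 10.8006, limited to 1 d.p. → 3 s.f.
Carrying full precision, 907.39 ÷ 10.8006 = 84.0129252079…; keep min(5, 3) = 3 s.f.
Rounded to 3 significant figures: 84.0.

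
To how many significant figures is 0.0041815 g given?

0.0041815: leading zeros are not significant.

5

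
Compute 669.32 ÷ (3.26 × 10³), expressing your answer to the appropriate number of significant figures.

2.05 × 10⁻¹

669.32 ÷ (3.26 × 10³) = 0.205312883436…
Multiplication/division keeps the fewest significant figures: 669.32 → 5 s.f., 3.26 × 10³ → 3 s.f.; limit is 3.
Rounded to 3 significant figures: 2.05 × 10⁻¹.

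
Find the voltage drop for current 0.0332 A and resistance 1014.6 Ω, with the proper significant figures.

voltage drop = 0.0332 A × 1014.6 Ω = 33.68472 V.
0.0332 has 3 significant figures; 1014.6 has 5.
Division/multiplication keeps the fewest: 3 significant figures.
Rounded: 33.7 V.

33.7 V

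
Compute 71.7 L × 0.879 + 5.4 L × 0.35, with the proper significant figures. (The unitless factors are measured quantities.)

71.7 × 0.879 = 63.0243 → 63.0 L (3 s.f., last digit at the 10^-1 place).
5.4 × 0.35 = 1.89 → 1.9 L (2 s.f., last digit at the 10^-1 place).
Sum: 64.9143 L; keep the coarser place, 10^-1.
Result: 64.9 L.

64.9 L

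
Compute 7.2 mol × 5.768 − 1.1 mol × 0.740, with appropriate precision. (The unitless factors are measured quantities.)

41 mol

7.2 × 5.768 = 41.5296 → 42 mol (2 s.f., last digit at the 10^0 place).
1.1 × 0.740 = 0.814 → 0.81 mol (2 s.f., last digit at the 10^-2 place).
Difference: 40.7156 mol; keep the coarser place, 10^0.
Result: 41 mol.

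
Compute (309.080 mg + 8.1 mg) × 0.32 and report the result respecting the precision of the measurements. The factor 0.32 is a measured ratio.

1.0 × 10² mg

309.080 mg + 8.1 mg = 317.180 mg; the sum is limited to 1 decimal place (4 s.f.).
Carrying full precision, 317.180 × 0.32 = 101.4976 mg; 0.32 has 2 s.f., so the result keeps min(4, 2) = 2 s.f.
Rounded to 2 significant figures: 1.0 × 10² mg.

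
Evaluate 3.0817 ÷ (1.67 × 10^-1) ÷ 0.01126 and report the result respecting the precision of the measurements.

3.0817 ÷ (1.67 × 10^-1) ÷ 0.01126 = 1638.83600472…
Multiplication/division keeps the fewest significant figures: 3.0817 → 5 s.f., 1.67 × 10^-1 → 3 s.f., 0.01126 → 4 s.f.; limit is 3.
Rounded to 3 significant figures: 1.64 × 10^3.

1.64 × 10^3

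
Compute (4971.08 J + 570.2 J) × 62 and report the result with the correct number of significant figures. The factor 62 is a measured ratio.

3.4 × 10^5 J

4971.08 J + 570.2 J = 5541.28 J; the sum is limited to 1 decimal place (5 s.f.).
Carrying full precision, 5541.28 × 62 = 343559.36 J; 62 has 2 s.f., so the result keeps min(5, 2) = 2 s.f.
Rounded to 2 significant figures: 3.4 × 10^5 J.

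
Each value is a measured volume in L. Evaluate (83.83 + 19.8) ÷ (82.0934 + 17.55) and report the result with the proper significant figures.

1.040

83.83 + 19.8 = 103.63, limited to 1 d.p. → 4 s.f.; 82.0934 + 17.55 = 99.6434, limited to 2 d.p. → 4 s.f.
Carrying full precision, 103.63 ÷ 99.6434 = 1.04000867092…; keep min(4, 4) = 4 s.f.
Rounded to 4 significant figures: 1.040.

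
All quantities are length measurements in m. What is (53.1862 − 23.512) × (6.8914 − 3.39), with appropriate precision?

53.1862 − 23.512 = 29.6742, limited to 3 d.p. → 5 s.f.; 6.8914 − 3.39 = 3.5014, limited to 2 d.p. → 3 s.f.
Carrying full precision, 29.6742 × 3.5014 = 103.90124388; keep min(5, 3) = 3 s.f.
Rounded to 3 significant figures: 104 m².

104 m²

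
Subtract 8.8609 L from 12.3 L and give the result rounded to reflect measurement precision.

12.3 L − 8.8609 L = 3.4391 L.
Addition/subtraction keeps the fewest decimal places: 12.3 → 1 decimal place, 8.8609 → 4 decimal places; limit is 1.
Rounded to 1 decimal place: 3.4 L.

3.4 L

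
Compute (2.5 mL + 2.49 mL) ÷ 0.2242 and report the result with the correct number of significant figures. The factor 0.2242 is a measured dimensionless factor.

2.5 mL + 2.49 mL = 4.99 mL; the sum is limited to 1 decimal place (2 s.f.).
Carrying full precision, 4.99 ÷ 0.2242 = 22.2569134701… mL; 0.2242 has 4 s.f., so the result keeps min(2, 4) = 2 s.f.
Rounded to 2 significant figures: 22 mL.

22 mL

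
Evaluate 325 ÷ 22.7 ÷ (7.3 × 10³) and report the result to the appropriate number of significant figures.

0.0020

325 ÷ 22.7 ÷ (7.3 × 10³) = 0.00196125761873…
Multiplication/division keeps the fewest significant figures: 325 → 3 s.f., 22.7 → 3 s.f., 7.3 × 10³ → 2 s.f.; limit is 2.
Rounded to 2 significant figures: 0.0020.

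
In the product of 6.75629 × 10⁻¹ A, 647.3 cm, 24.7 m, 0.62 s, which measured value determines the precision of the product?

6.75629 × 10⁻¹ A → 6 s.f.; 647.3 cm → 4 s.f.; 24.7 m → 3 s.f.; 0.62 s → 2 s.f.
The fewest is 2 significant figures, from 0.62 s.

0.62 s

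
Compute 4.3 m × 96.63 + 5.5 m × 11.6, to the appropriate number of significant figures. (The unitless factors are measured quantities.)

4.3 × 96.63 = 415.509 → 4.2 × 10^2 m (2 s.f., last digit at the 10^1 place).
5.5 × 11.6 = 63.8 → 64 m (2 s.f., last digit at the 10^0 place).
Sum: 479.309 m; keep the coarser place, 10^1.
Result: 4.8 × 10^2 m.

4.8 × 10^2 m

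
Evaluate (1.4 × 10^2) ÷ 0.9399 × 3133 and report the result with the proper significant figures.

4.7 × 10^5

(1.4 × 10^2) ÷ 0.9399 × 3133 = 466666.666667…
Multiplication/division keeps the fewest significant figures: 1.4 × 10^2 → 2 s.f., 0.9399 → 4 s.f., 3133 → 4 s.f.; limit is 2.
Rounded to 2 significant figures: 4.7 × 10^5.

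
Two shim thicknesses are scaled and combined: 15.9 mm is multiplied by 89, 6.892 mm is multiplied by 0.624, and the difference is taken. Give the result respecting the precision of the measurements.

1.4 × 10³ mm

15.9 × 89 = 1415.1 → 1.4 × 10³ mm (2 s.f., last digit at the 10^2 place).
6.892 × 0.624 = 4.300608 → 4.30 mm (3 s.f., last digit at the 10^-2 place).
Difference: 1410.799392 mm; keep the coarser place, 10^2.
Result: 1.4 × 10³ mm.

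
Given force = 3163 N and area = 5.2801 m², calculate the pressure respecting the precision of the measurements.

599.0 Pa

pressure = 3163 N ÷ 5.2801 m² = 599.041684817… Pa.
3163 has 4 significant figures; 5.2801 has 5.
Division/multiplication keeps the fewest: 4 significant figures.
Rounded: 599.0 Pa.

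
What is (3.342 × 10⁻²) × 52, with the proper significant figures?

(3.342 × 10⁻²) × 52 = 1.73784
Multiplication/division keeps the fewest significant figures: 3.342 × 10⁻² → 4 s.f., 52 → 2 s.f.; limit is 2.
Rounded to 2 significant figures: 1.7.

1.7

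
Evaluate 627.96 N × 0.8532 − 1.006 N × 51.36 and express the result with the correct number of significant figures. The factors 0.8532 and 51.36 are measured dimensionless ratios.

484.1 N

627.96 × 0.8532 = 535.775472 → 535.8 N (4 s.f., last digit at the 10^-1 place).
1.006 × 51.36 = 51.66816 → 51.67 N (4 s.f., last digit at the 10^-2 place).
Difference: 484.107312 N; keep the coarser place, 10^-1.
Result: 484.1 N.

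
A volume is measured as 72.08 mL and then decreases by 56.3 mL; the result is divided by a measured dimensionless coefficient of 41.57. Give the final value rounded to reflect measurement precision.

72.08 mL − 56.3 mL = 15.78 mL; the difference is limited to 1 decimal place (3 s.f.).
Carrying full precision, 15.78 ÷ 41.57 = 0.379600673563… mL; 41.57 has 4 s.f., so the result keeps min(3, 4) = 3 s.f.
Rounded to 3 significant figures: 0.380 mL.

0.380 mL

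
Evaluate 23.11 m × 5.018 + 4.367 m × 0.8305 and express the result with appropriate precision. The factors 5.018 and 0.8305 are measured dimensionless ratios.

119.6 m

23.11 × 5.018 = 115.96598 → 116.0 m (4 s.f., last digit at the 10^-1 place).
4.367 × 0.8305 = 3.6267935 → 3.627 m (4 s.f., last digit at the 10^-3 place).
Sum: 119.5927735 m; keep the coarser place, 10^-1.
Result: 119.6 m.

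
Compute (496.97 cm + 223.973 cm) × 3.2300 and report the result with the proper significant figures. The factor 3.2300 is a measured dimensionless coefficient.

496.97 cm + 223.973 cm = 720.943 cm; the sum is limited to 2 decimal places (5 s.f.).
Carrying full precision, 720.943 × 3.2300 = 2328.64589 cm; 3.2300 has 5 s.f., so the result keeps min(5, 5) = 5 s.f.
Rounded to 5 significant figures: 2328.6 cm.

2328.6 cm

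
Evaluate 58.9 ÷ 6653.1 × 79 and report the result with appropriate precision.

58.9 ÷ 6653.1 × 79 = 0.699388255099…
Multiplication/division keeps the fewest significant figures: 58.9 → 3 s.f., 6653.1 → 5 s.f., 79 → 2 s.f.; limit is 2.
Rounded to 2 significant figures: 0.70.

0.70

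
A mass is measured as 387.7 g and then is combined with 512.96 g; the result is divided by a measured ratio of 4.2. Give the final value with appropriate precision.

387.7 g + 512.96 g = 900.66 g; the sum is limited to 1 decimal place (4 s.f.).
Carrying full precision, 900.66 ÷ 4.2 = 214.442857143… g; 4.2 has 2 s.f., so the result keeps min(4, 2) = 2 s.f.
Rounded to 2 significant figures: 2.1 × 10^2 g.

2.1 × 10^2 g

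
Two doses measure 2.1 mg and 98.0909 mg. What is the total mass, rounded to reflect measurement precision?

100.2 mg

2.1 mg + 98.0909 mg = 100.1909 mg.
Addition/subtraction keeps the fewest decimal places: 2.1 → 1 decimal place, 98.0909 → 4 decimal places; limit is 1.
Rounded to 1 decimal place: 100.2 mg.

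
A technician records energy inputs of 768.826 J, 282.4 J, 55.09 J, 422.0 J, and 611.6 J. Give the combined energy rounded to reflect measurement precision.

2.1399 × 10^3 J

768.826 J + 282.4 J + 55.09 J + 422.0 J + 611.6 J = 2139.916 J.
Addition/subtraction keeps the fewest decimal places: 768.826 → 3 decimal places, 282.4 → 1 decimal place, 55.09 → 2 decimal places, 422.0 → 1 decimal place, 611.6 → 1 decimal place; limit is 1.
Rounded to 1 decimal place: 2.1399 × 10^3 J.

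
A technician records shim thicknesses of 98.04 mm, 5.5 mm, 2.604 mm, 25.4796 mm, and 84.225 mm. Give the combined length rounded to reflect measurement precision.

2.158 × 10^2 mm

98.04 mm + 5.5 mm + 2.604 mm + 25.4796 mm + 84.225 mm = 215.8486 mm.
Addition/subtraction keeps the fewest decimal places: 98.04 → 2 decimal places, 5.5 → 1 decimal place, 2.604 → 3 decimal places, 25.4796 → 4 decimal places, 84.225 → 3 decimal places; limit is 1.
Rounded to 1 decimal place: 2.158 × 10^2 mm.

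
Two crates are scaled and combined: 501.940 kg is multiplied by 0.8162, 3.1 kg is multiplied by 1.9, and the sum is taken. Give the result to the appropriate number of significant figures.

415.6 kg

501.940 × 0.8162 = 409.683428 → 409.7 kg (4 s.f., last digit at the 10^-1 place).
3.1 × 1.9 = 5.89 → 5.9 kg (2 s.f., last digit at the 10^-1 place).
Sum: 415.573428 kg; keep the coarser place, 10^-1.
Result: 415.6 kg.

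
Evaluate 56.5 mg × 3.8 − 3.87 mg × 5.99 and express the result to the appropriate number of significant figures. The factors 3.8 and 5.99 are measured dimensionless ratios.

1.9 × 10² mg

56.5 × 3.8 = 214.7 → 2.1 × 10² mg (2 s.f., last digit at the 10^1 place).
3.87 × 5.99 = 23.1813 → 23.2 mg (3 s.f., last digit at the 10^-1 place).
Difference: 191.5187 mg; keep the coarser place, 10^1.
Result: 1.9 × 10² mg.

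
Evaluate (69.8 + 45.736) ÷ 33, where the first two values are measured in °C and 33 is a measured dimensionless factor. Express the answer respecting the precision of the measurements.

3.5 °C

69.8 °C + 45.736 °C = 115.536 °C; the sum is limited to 1 decimal place (4 s.f.).
Carrying full precision, 115.536 ÷ 33 = 3.50109090909… °C; 33 has 2 s.f., so the result keeps min(4, 2) = 2 s.f.
Rounded to 2 significant figures: 3.5 °C.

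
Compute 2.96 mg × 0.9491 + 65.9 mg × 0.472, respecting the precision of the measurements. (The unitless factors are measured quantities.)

2.96 × 0.9491 = 2.809336 → 2.81 mg (3 s.f., last digit at the 10^-2 place).
65.9 × 0.472 = 31.1048 → 31.1 mg (3 s.f., last digit at the 10^-1 place).
Sum: 33.914136 mg; keep the coarser place, 10^-1.
Result: 33.9 mg.

33.9 mg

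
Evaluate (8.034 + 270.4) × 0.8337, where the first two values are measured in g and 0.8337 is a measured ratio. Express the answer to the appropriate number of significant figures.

232.1 g

8.034 g + 270.4 g = 278.434 g; the sum is limited to 1 decimal place (4 s.f.).
Carrying full precision, 278.434 × 0.8337 = 232.1304258 g; 0.8337 has 4 s.f., so the result keeps min(4, 4) = 4 s.f.
Rounded to 4 significant figures: 232.1 g.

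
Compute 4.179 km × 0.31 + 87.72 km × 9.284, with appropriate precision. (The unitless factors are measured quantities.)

4.179 × 0.31 = 1.29549 → 1.3 km (2 s.f., last digit at the 10^-1 place).
87.72 × 9.284 = 814.39248 → 8.144 × 10^2 km (4 s.f., last digit at the 10^-1 place).
Sum: 815.68797 km; keep the coarser place, 10^-1.
Result: 815.7 km.

815.7 km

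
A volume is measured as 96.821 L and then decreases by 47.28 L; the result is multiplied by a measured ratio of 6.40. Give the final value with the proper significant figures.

317 L

96.821 L − 47.28 L = 49.541 L; the difference is limited to 2 decimal places (4 s.f.).
Carrying full precision, 49.541 × 6.40 = 317.0624 L; 6.40 has 3 s.f., so the result keeps min(4, 3) = 3 s.f.
Rounded to 3 significant figures: 317 L.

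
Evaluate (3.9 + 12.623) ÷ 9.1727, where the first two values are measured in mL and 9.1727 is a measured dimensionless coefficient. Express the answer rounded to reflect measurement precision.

1.80 mL

3.9 mL + 12.623 mL = 16.523 mL; the sum is limited to 1 decimal place (3 s.f.).
Carrying full precision, 16.523 ÷ 9.1727 = 1.80132349254… mL; 9.1727 has 5 s.f., so the result keeps min(3, 5) = 3 s.f.
Rounded to 3 significant figures: 1.80 mL.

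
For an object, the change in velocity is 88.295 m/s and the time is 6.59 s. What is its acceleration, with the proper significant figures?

13.4 m/s²

acceleration = 88.295 m/s ÷ 6.59 s = 13.3983308042… m/s².
88.295 has 5 significant figures; 6.59 has 3.
Division/multiplication keeps the fewest: 3 significant figures.
Rounded: 13.4 m/s².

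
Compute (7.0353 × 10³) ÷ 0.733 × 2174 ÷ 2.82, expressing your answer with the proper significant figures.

(7.0353 × 10³) ÷ 0.733 × 2174 ÷ 2.82 = 7399273.46086…
Multiplication/division keeps the fewest significant figures: 7.0353 × 10³ → 5 s.f., 0.733 → 3 s.f., 2174 → 4 s.f., 2.82 → 3 s.f.; limit is 3.
Rounded to 3 significant figures: 7.40 × 10⁶.

7.40 × 10⁶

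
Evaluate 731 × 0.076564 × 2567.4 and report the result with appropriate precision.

1.44 × 10^5

731 × 0.076564 × 2567.4 = 143692.972342…
Multiplication/division keeps the fewest significant figures: 731 → 3 s.f., 0.076564 → 5 s.f., 2567.4 → 5 s.f.; limit is 3.
Rounded to 3 significant figures: 1.44 × 10^5.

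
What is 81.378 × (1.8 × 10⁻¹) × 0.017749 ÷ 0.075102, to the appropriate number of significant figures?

3.5

81.378 × (1.8 × 10⁻¹) × 0.017749 ÷ 0.075102 = 3.46179944555…
Multiplication/division keeps the fewest significant figures: 81.378 → 5 s.f., 1.8 × 10⁻¹ → 2 s.f., 0.017749 → 5 s.f., 0.075102 → 5 s.f.; limit is 2.
Rounded to 2 significant figures: 3.5.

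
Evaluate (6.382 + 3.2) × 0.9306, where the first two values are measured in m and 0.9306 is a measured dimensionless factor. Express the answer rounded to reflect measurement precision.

8.9 m

6.382 m + 3.2 m = 9.582 m; the sum is limited to 1 decimal place (2 s.f.).
Carrying full precision, 9.582 × 0.9306 = 8.9170092 m; 0.9306 has 4 s.f., so the result keeps min(2, 4) = 2 s.f.
Rounded to 2 significant figures: 8.9 m.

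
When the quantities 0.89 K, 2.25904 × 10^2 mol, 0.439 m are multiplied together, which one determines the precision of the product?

0.89 K

0.89 K → 2 s.f.; 2.25904 × 10^2 mol → 6 s.f.; 0.439 m → 3 s.f.
The fewest is 2 significant figures, from 0.89 K.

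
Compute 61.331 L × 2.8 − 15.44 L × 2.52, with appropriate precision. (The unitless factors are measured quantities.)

1.3 × 10^2 L

61.331 × 2.8 = 171.7268 → 1.7 × 10^2 L (2 s.f., last digit at the 10^1 place).
15.44 × 2.52 = 38.9088 → 38.9 L (3 s.f., last digit at the 10^-1 place).
Difference: 132.818 L; keep the coarser place, 10^1.
Result: 1.3 × 10^2 L.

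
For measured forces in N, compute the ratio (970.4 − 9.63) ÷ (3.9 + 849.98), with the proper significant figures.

970.4 − 9.63 = 960.77, limited to 1 d.p. → 4 s.f.; 3.9 + 849.98 = 853.88, limited to 1 d.p. → 4 s.f.
Carrying full precision, 960.77 ÷ 853.88 = 1.12518152434…; keep min(4, 4) = 4 s.f.
Rounded to 4 significant figures: 1.125.

1.125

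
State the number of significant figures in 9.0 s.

9.0: trailing zeros after a decimal point are significant.

2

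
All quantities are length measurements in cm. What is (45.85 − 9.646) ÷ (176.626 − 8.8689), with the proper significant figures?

0.2158

45.85 − 9.646 = 36.204, limited to 2 d.p. → 4 s.f.; 176.626 − 8.8689 = 167.7571, limited to 3 d.p. → 6 s.f.
Carrying full precision, 36.204 ÷ 167.7571 = 0.215812028224…; keep min(4, 6) = 4 s.f.
Rounded to 4 significant figures: 0.2158.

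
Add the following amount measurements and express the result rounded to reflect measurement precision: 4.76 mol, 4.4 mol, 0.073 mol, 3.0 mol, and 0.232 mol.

4.76 mol + 4.4 mol + 0.073 mol + 3.0 mol + 0.232 mol = 12.465 mol.
Addition/subtraction keeps the fewest decimal places: 4.76 → 2 decimal places, 4.4 → 1 decimal place, 0.073 → 3 decimal places, 3.0 → 1 decimal place, 0.232 → 3 decimal places; limit is 1.
Rounded to 1 decimal place: 12.5 mol.

12.5 mol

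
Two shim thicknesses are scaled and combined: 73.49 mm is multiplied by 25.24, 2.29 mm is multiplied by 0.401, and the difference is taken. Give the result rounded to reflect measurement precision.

73.49 × 25.24 = 1854.8876 → 1855 mm (4 s.f., last digit at the 10^0 place).
2.29 × 0.401 = 0.91829 → 0.918 mm (3 s.f., last digit at the 10^-3 place).
Difference: 1853.96931 mm; keep the coarser place, 10^0.
Result: 1854 mm.

1854 mm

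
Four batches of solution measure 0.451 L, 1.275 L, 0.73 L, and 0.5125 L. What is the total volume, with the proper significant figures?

0.451 L + 1.275 L + 0.73 L + 0.5125 L = 2.9685 L.
Addition/subtraction keeps the fewest decimal places: 0.451 → 3 decimal places, 1.275 → 3 decimal places, 0.73 → 2 decimal places, 0.5125 → 4 decimal places; limit is 2.
Rounded to 2 decimal places: 2.97 L.

2.97 L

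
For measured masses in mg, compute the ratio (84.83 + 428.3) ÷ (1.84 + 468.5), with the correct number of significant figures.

1.091

84.83 + 428.3 = 513.13, limited to 1 d.p. → 4 s.f.; 1.84 + 468.5 = 470.34, limited to 1 d.p. → 4 s.f.
Carrying full precision, 513.13 ÷ 470.34 = 1.09097674023…; keep min(4, 4) = 4 s.f.
Rounded to 4 significant figures: 1.091.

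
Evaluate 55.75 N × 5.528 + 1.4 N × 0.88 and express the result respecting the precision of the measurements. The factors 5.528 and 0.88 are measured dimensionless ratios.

309.4 N

55.75 × 5.528 = 308.186 → 308.2 N (4 s.f., last digit at the 10^-1 place).
1.4 × 0.88 = 1.232 → 1.2 N (2 s.f., last digit at the 10^-1 place).
Sum: 309.418 N; keep the coarser place, 10^-1.
Result: 309.4 N.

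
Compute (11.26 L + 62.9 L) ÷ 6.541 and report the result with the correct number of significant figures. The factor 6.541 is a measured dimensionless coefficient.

11.26 L + 62.9 L = 74.16 L; the sum is limited to 1 decimal place (3 s.f.).
Carrying full precision, 74.16 ÷ 6.541 = 11.3377159456… L; 6.541 has 4 s.f., so the result keeps min(3, 4) = 3 s.f.
Rounded to 3 significant figures: 11.3 L.

11.3 L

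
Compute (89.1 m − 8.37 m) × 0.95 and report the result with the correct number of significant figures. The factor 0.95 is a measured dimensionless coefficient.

89.1 m − 8.37 m = 80.73 m; the difference is limited to 1 decimal place (3 s.f.).
Carrying full precision, 80.73 × 0.95 = 76.6935 m; 0.95 has 2 s.f., so the result keeps min(3, 2) = 2 s.f.
Rounded to 2 significant figures: 77 m.

77 m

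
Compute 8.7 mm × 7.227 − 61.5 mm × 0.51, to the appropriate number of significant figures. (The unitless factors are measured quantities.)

8.7 × 7.227 = 62.8749 → 63 mm (2 s.f., last digit at the 10^0 place).
61.5 × 0.51 = 31.365 → 31 mm (2 s.f., last digit at the 10^0 place).
Difference: 31.5099 mm; keep the coarser place, 10^0.
Result: 32 mm.

32 mm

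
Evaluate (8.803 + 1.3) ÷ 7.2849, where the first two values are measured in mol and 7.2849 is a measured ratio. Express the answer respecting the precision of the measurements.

1.39 mol

8.803 mol + 1.3 mol = 10.103 mol; the sum is limited to 1 decimal place (3 s.f.).
Carrying full precision, 10.103 ÷ 7.2849 = 1.38684127442… mol; 7.2849 has 5 s.f., so the result keeps min(3, 5) = 3 s.f.
Rounded to 3 significant figures: 1.39 mol.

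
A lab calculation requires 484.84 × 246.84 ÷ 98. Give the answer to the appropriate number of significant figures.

1.2 × 10^3

484.84 × 246.84 ÷ 98 = 1221.20311837…
Multiplication/division keeps the fewest significant figures: 484.84 → 5 s.f., 246.84 → 5 s.f., 98 → 2 s.f.; limit is 2.
Rounded to 2 significant figures: 1.2 × 10^3.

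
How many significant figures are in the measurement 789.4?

789.4: every digit is nonzero and significant.

4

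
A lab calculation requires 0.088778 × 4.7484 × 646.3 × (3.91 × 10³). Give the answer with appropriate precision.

1.07 × 10⁶

0.088778 × 4.7484 × 646.3 × (3.91 × 10³) = 1065279.49255…
Multiplication/division keeps the fewest significant figures: 0.088778 → 5 s.f., 4.7484 → 5 s.f., 646.3 → 4 s.f., 3.91 × 10³ → 3 s.f.; limit is 3.
Rounded to 3 significant figures: 1.07 × 10⁶.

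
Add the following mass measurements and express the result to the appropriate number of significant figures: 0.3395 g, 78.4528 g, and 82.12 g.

1.6091 × 10^2 g

0.3395 g + 78.4528 g + 82.12 g = 160.9123 g.
Addition/subtraction keeps the fewest decimal places: 0.3395 → 4 decimal places, 78.4528 → 4 decimal places, 82.12 → 2 decimal places; limit is 2.
Rounded to 2 decimal places: 1.6091 × 10^2 g.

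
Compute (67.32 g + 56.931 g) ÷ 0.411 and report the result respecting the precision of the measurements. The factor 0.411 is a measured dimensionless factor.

302 g

67.32 g + 56.931 g = 124.251 g; the sum is limited to 2 decimal places (5 s.f.).
Carrying full precision, 124.251 ÷ 0.411 = 302.313868613… g; 0.411 has 3 s.f., so the result keeps min(5, 3) = 3 s.f.
Rounded to 3 significant figures: 302 g.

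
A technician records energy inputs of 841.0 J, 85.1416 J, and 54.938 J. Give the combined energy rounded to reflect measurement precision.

981.1 J

841.0 J + 85.1416 J + 54.938 J = 981.0796 J.
Addition/subtraction keeps the fewest decimal places: 841.0 → 1 decimal place, 85.1416 → 4 decimal places, 54.938 → 3 decimal places; limit is 1.
Rounded to 1 decimal place: 981.1 J.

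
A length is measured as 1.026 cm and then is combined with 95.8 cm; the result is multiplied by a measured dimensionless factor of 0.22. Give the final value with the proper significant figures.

1.026 cm + 95.8 cm = 96.826 cm; the sum is limited to 1 decimal place (3 s.f.).
Carrying full precision, 96.826 × 0.22 = 21.30172 cm; 0.22 has 2 s.f., so the result keeps min(3, 2) = 2 s.f.
Rounded to 2 significant figures: 21 cm.

21 cm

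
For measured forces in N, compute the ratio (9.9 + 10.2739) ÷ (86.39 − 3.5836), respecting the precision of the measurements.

0.244

9.9 + 10.2739 = 20.1739, limited to 1 d.p. → 3 s.f.; 86.39 − 3.5836 = 82.8064, limited to 2 d.p. → 4 s.f.
Carrying full precision, 20.1739 ÷ 82.8064 = 0.24362730417…; keep min(3, 4) = 3 s.f.
Rounded to 3 significant figures: 0.244.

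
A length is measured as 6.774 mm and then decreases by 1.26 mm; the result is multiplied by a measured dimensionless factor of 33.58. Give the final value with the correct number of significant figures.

6.774 mm − 1.26 mm = 5.514 mm; the difference is limited to 2 decimal places (3 s.f.).
Carrying full precision, 5.514 × 33.58 = 185.16012 mm; 33.58 has 4 s.f., so the result keeps min(3, 4) = 3 s.f.
Rounded to 3 significant figures: 185 mm.

185 mm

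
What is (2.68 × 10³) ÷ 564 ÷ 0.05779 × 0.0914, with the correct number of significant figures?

7.52

(2.68 × 10³) ÷ 564 ÷ 0.05779 × 0.0914 = 7.51534965803…
Multiplication/division keeps the fewest significant figures: 2.68 × 10³ → 3 s.f., 564 → 3 s.f., 0.05779 → 4 s.f., 0.0914 → 3 s.f.; limit is 3.
Rounded to 3 significant figures: 7.52.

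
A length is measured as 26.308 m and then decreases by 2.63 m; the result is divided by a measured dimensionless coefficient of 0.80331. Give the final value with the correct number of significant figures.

29.48 m

26.308 m − 2.63 m = 23.678 m; the difference is limited to 2 decimal places (4 s.f.).
Carrying full precision, 23.678 ÷ 0.80331 = 29.4755449328… m; 0.80331 has 5 s.f., so the result keeps min(4, 5) = 4 s.f.
Rounded to 4 significant figures: 29.48 m.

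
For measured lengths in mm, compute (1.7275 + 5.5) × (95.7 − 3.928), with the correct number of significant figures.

6.6 × 10² mm²

1.7275 + 5.5 = 7.2275, limited to 1 d.p. → 2 s.f.; 95.7 − 3.928 = 91.772, limited to 1 d.p. → 3 s.f.
Carrying full precision, 7.2275 × 91.772 = 663.28213; keep min(2, 3) = 2 s.f.
Rounded to 2 significant figures: 6.6 × 10² mm².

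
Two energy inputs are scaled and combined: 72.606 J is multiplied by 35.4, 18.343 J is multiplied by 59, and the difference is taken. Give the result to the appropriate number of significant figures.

1.5 × 10³ J

72.606 × 35.4 = 2570.2524 → 2.57 × 10³ J (3 s.f., last digit at the 10^1 place).
18.343 × 59 = 1082.237 → 1.1 × 10³ J (2 s.f., last digit at the 10^2 place).
Difference: 1488.0154 J; keep the coarser place, 10^2.
Result: 1.5 × 10³ J.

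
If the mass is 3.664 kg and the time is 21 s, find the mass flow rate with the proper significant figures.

0.17 kg/s

mass flow rate = 3.664 kg ÷ 21 s = 0.174476190476… kg/s.
3.664 has 4 significant figures; 21 has 2.
Division/multiplication keeps the fewest: 2 significant figures.
Rounded: 0.17 kg/s.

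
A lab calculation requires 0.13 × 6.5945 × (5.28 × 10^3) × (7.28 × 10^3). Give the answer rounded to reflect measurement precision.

3.3 × 10^7

0.13 × 6.5945 × (5.28 × 10^3) × (7.28 × 10^3) = 32952663.744
Multiplication/division keeps the fewest significant figures: 0.13 → 2 s.f., 6.5945 → 5 s.f., 5.28 × 10^3 → 3 s.f., 7.28 × 10^3 → 3 s.f.; limit is 2.
Rounded to 2 significant figures: 3.3 × 10^7.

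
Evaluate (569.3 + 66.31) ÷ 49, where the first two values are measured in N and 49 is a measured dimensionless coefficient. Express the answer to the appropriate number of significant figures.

13 N

569.3 N + 66.31 N = 635.61 N; the sum is limited to 1 decimal place (4 s.f.).
Carrying full precision, 635.61 ÷ 49 = 12.9716326531… N; 49 has 2 s.f., so the result keeps min(4, 2) = 2 s.f.
Rounded to 2 significant figures: 13 N.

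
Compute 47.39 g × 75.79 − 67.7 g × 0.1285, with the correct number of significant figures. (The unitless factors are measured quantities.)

47.39 × 75.79 = 3591.6881 → 3592 g (4 s.f., last digit at the 10^0 place).
67.7 × 0.1285 = 8.69945 → 8.70 g (3 s.f., last digit at the 10^-2 place).
Difference: 3582.98865 g; keep the coarser place, 10^0.
Result: 3583 g.

3583 g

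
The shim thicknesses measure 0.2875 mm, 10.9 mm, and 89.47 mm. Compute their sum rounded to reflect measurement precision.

100.7 mm

0.2875 mm + 10.9 mm + 89.47 mm = 100.6575 mm.
Addition/subtraction keeps the fewest decimal places: 0.2875 → 4 decimal places, 10.9 → 1 decimal place, 89.47 → 2 decimal places; limit is 1.
Rounded to 1 decimal place: 100.7 mm.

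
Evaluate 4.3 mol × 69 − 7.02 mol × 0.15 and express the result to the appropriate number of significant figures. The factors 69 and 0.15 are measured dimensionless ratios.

3.0 × 10² mol

4.3 × 69 = 296.7 → 3.0 × 10² mol (2 s.f., last digit at the 10^1 place).
7.02 × 0.15 = 1.053 → 1.1 mol (2 s.f., last digit at the 10^-1 place).
Difference: 295.647 mol; keep the coarser place, 10^1.
Result: 3.0 × 10² mol.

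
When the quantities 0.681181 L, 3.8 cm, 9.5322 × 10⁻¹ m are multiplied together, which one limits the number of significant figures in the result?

0.681181 L → 6 s.f.; 3.8 cm → 2 s.f.; 9.5322 × 10⁻¹ m → 5 s.f.
The fewest is 2 significant figures, from 3.8 cm.

3.8 cm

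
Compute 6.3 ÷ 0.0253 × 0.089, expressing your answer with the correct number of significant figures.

22

6.3 ÷ 0.0253 × 0.089 = 22.162055336…
Multiplication/division keeps the fewest significant figures: 6.3 → 2 s.f., 0.0253 → 3 s.f., 0.089 → 2 s.f.; limit is 2.
Rounded to 2 significant figures: 22.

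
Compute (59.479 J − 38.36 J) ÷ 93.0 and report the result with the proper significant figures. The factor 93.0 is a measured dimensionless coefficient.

59.479 J − 38.36 J = 21.119 J; the difference is limited to 2 decimal places (4 s.f.).
Carrying full precision, 21.119 ÷ 93.0 = 0.227086021505… J; 93.0 has 3 s.f., so the result keeps min(4, 3) = 3 s.f.
Rounded to 3 significant figures: 0.227 J.

0.227 J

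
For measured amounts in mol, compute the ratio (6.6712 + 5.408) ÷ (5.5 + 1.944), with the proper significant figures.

1.6

6.6712 + 5.408 = 12.0792, limited to 3 d.p. → 5 s.f.; 5.5 + 1.944 = 7.444, limited to 1 d.p. → 2 s.f.
Carrying full precision, 12.0792 ÷ 7.444 = 1.62267598066…; keep min(5, 2) = 2 s.f.
Rounded to 2 significant figures: 1.6.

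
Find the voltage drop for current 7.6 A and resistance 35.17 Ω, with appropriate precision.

2.7 × 10² V

voltage drop = 7.6 A × 35.17 Ω = 267.292 V.
7.6 has 2 significant figures; 35.17 has 4.
Division/multiplication keeps the fewest: 2 significant figures.
Rounded: 2.7 × 10² V.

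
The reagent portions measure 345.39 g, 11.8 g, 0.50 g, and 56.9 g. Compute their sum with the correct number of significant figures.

345.39 g + 11.8 g + 0.50 g + 56.9 g = 414.59 g.
Addition/subtraction keeps the fewest decimal places: 345.39 → 2 decimal places, 11.8 → 1 decimal place, 0.50 → 2 decimal places, 56.9 → 1 decimal place; limit is 1.
Rounded to 1 decimal place: 414.6 g.

414.6 g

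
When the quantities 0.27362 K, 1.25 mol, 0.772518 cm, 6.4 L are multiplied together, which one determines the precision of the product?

6.4 L

0.27362 K → 5 s.f.; 1.25 mol → 3 s.f.; 0.772518 cm → 6 s.f.; 6.4 L → 2 s.f.
The fewest is 2 significant figures, from 6.4 L.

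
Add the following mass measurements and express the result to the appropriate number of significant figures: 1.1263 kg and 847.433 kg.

1.1263 kg + 847.433 kg = 848.5593 kg.
Addition/subtraction keeps the fewest decimal places: 1.1263 → 4 decimal places, 847.433 → 3 decimal places; limit is 3.
Rounded to 3 decimal places: 8.48559 × 10^2 kg.

8.48559 × 10^2 kg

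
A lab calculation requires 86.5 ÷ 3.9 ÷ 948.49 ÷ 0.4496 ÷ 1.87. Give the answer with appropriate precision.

86.5 ÷ 3.9 ÷ 948.49 ÷ 0.4496 ÷ 1.87 = 0.0278131920681…
Multiplication/division keeps the fewest significant figures: 86.5 → 3 s.f., 3.9 → 2 s.f., 948.49 → 5 s.f., 0.4496 → 4 s.f., 1.87 → 3 s.f.; limit is 2.
Rounded to 2 significant figures: 0.028.

0.028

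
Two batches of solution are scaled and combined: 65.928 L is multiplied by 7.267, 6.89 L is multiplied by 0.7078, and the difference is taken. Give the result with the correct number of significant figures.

65.928 × 7.267 = 479.098776 → 479.1 L (4 s.f., last digit at the 10^-1 place).
6.89 × 0.7078 = 4.876742 → 4.88 L (3 s.f., last digit at the 10^-2 place).
Difference: 474.222034 L; keep the coarser place, 10^-1.
Result: 474.2 L.

474.2 L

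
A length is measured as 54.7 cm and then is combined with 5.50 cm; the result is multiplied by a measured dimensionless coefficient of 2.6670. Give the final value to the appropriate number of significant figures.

54.7 cm + 5.50 cm = 60.20 cm; the sum is limited to 1 decimal place (3 s.f.).
Carrying full precision, 60.20 × 2.6670 = 160.5534 cm; 2.6670 has 5 s.f., so the result keeps min(3, 5) = 3 s.f.
Rounded to 3 significant figures: 161 cm.

161 cm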